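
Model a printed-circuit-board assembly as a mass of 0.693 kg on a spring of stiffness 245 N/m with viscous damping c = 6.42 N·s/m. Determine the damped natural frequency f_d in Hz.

ω_n = √(k/m) = √(245.0/0.693) = 18.80 rad/s.
Critical damping c_c = 2√(k·m) = 2√(245.0 × 0.693) = 26.06 N·s/m, so ζ = c/c_c = 6.42/26.06 = 0.2464.
ω_d = ω_n√(1 − ζ²) = 18.80 × √(1 − 0.0607) = 18.22 rad/s.
f_d = ω_d/(2π) = 2.900 Hz.

2.90 Hz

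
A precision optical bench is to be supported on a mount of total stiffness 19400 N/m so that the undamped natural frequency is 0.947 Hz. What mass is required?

ω_n = 2πf_n = 2π × 0.947 = 5.950 rad/s.
m = k/ω_n² = 19400/5.950² = 19400/35.40 = 548.0 kg.

548 kg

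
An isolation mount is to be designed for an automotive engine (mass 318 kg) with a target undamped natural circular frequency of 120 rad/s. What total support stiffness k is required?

4580000 N/m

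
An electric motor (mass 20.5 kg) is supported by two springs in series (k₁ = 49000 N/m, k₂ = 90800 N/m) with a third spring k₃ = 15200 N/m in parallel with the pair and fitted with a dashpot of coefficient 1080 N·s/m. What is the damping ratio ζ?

0.550

Series pair: k_s = k₁k₂/(k₁+k₂) = (49000)(90800)/(49000 + 90800) = 31830 N/m. In parallel with k₃: k_eq = 31830 + 15200 = 47030 N/m.
ω_n = √(k_eq/m) = √(47030/20.5) = 47.89 rad/s.
Critical damping c_c = 2√(k_eq·m) = 2√(47030 × 20.5) = 1964 N·s/m, so ζ = c/c_c = 1080/1964 = 0.5500.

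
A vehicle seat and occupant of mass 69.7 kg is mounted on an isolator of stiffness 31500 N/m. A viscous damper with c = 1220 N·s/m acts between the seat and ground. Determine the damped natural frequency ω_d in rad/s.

19.4 rad/s

ω_n = √(k/m) = √(31500/69.7) = 21.26 rad/s.
Critical damping c_c = 2√(k·m) = 2√(31500 × 69.7) = 2963 N·s/m, so ζ = c/c_c = 1220/2963 = 0.4117.
ω_d = ω_n√(1 − ζ²) = 21.26 × √(1 − 0.169) = 19.37 rad/s.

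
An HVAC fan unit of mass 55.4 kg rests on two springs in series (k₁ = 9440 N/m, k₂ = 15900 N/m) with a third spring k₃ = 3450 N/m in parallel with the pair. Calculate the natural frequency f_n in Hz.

Series pair: k_s = k₁k₂/(k₁+k₂) = (9440)(15900)/(9440 + 15900) = 5923 N/m. In parallel with k₃: k_eq = 5923 + 3450 = 9373 N/m.
ω_n = √(k_eq/m) = √(9373/55.4) = √169.2 = 13.01 rad/s.
f_n = ω_n/(2π) = 13.01/6.283 = 2.070 Hz.

2.07 Hz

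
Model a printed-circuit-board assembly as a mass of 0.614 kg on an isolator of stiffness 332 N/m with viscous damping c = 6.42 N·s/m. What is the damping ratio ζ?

ω_n = √(k/m) = √(332.0/0.614) = 23.25 rad/s.
Critical damping c_c = 2√(k·m) = 2√(332.0 × 0.614) = 28.56 N·s/m, so ζ = c/c_c = 6.42/28.56 = 0.2248.

0.225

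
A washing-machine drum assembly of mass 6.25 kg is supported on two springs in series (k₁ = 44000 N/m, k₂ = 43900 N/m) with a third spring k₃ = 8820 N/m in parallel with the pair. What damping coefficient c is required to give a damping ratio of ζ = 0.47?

412 N·s/m

Series pair: k_s = k₁k₂/(k₁+k₂) = (44000)(43900)/(44000 + 43900) = 21970 N/m. In parallel with k₃: k_eq = 21970 + 8820 = 30790 N/m.
c_c = 2√(k_eq·m) = 2√(30790 × 6.25) = 877.4 N·s/m.
c = ζ·c_c = 0.47 × 877.4 = 412.4 N·s/m.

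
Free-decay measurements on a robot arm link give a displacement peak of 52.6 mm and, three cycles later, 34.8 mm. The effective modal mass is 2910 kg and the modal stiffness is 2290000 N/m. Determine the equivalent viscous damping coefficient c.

Logarithmic decrement δ = (1/n)·ln(x₀/x_n) = (1/3)·ln(52.6/34.8) = (1/3)·ln(1.511) = 0.1377.
ζ = δ/√(4π² + δ²) = 0.1377/√(39.48 + 0.0190) = 0.1377/6.285 = 0.02191.
c = ζ · 2√(km) = 0.02191 × 2√(2290000 × 2910) = 0.02191 × 163300 = 3577 N·s/m.

3580 N·s/m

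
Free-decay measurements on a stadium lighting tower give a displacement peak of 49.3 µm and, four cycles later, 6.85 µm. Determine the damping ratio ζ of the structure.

0.0783

Logarithmic decrement δ = (1/n)·ln(x₀/x_n) = (1/4)·ln(49.3/6.85) = (1/4)·ln(7.197) = 0.4934.
ζ = δ/√(4π² + δ²) = 0.4934/√(39.48 + 0.243) = 0.4934/6.303 = 0.07829.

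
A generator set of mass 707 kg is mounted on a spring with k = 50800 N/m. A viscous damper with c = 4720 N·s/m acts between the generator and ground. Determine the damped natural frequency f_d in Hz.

1.24 Hz

ω_n = √(k/m) = √(50800/707) = 8.477 rad/s.
Critical damping c_c = 2√(k·m) = 2√(50800 × 707) = 11990 N·s/m, so ζ = c/c_c = 4720/11990 = 0.3938.
ω_d = ω_n√(1 − ζ²) = 8.477 × √(1 − 0.155) = 7.792 rad/s.
f_d = ω_d/(2π) = 1.240 Hz.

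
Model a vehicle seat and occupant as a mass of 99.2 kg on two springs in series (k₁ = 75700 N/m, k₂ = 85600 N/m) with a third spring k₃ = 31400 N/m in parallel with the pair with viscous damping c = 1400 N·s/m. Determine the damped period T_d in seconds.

0.242 s

Series pair: k_s = k₁k₂/(k₁+k₂) = (75700)(85600)/(75700 + 85600) = 40170 N/m. In parallel with k₃: k_eq = 40170 + 31400 = 71570 N/m.
ω_n = √(k_eq/m) = √(71570/99.2) = 26.86 rad/s.
Critical damping c_c = 2√(k_eq·m) = 2√(71570 × 99.2) = 5329 N·s/m, so ζ = c/c_c = 1400/5329 = 0.2627.
ω_d = ω_n√(1 − ζ²) = 26.86 × √(1 − 0.0690) = 25.92 rad/s.
T_d = 2π/ω_d = 0.2424 s.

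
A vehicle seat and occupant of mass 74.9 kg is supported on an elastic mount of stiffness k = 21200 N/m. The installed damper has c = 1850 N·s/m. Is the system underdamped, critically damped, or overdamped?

c_c = 2√(k·m) = 2520 N·s/m; ζ = c/c_c = 1850/2520 = 0.734.
Since ζ < 1 the system is underdamped.

underdamped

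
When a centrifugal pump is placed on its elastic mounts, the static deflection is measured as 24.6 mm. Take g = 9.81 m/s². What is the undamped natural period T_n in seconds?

ω_n = √(g/δ_st) = √(9.81/0.0246) = √398.8 = 19.97 rad/s.
T_n = 2π/ω_n = 6.283/19.97 = 0.3146 s.

0.315 s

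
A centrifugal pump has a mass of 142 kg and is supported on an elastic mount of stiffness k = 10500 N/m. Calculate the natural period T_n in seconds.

0.731 s

ω_n = √(k/m) = √(10500/142) = √73.94 = 8.599 rad/s.
T_n = 2π/ω_n = 6.283/8.599 = 0.7307 s.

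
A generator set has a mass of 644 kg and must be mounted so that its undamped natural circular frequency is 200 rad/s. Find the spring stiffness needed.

k = m·ω_n² = 644 × 200.0² = 644 × 40000 = 25760000 N/m.

25800000 N/m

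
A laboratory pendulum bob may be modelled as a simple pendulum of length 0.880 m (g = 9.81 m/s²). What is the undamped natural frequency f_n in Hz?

For a simple pendulum ω_n = √(g/L) = √(9.81/0.880) = √11.15 = 3.339 rad/s.
f_n = ω_n/(2π) = 3.339/6.283 = 0.5314 Hz.

0.531 Hz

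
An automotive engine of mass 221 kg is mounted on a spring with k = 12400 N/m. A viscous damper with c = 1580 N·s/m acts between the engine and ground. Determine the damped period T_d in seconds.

ω_n = √(k/m) = √(12400/221) = 7.491 rad/s.
Critical damping c_c = 2√(k·m) = 2√(12400 × 221) = 3311 N·s/m, so ζ = c/c_c = 1580/3311 = 0.4772.
ω_d = ω_n√(1 − ζ²) = 7.491 × √(1 − 0.228) = 6.583 rad/s.
T_d = 2π/ω_d = 0.9545 s.

0.955 s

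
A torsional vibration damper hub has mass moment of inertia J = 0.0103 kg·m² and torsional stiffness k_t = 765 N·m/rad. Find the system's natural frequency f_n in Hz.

43.4 Hz

ω_n = √(k_t/J) = √(765/0.0103) = √74270 = 272.5 rad/s.
f_n = ω_n/(2π) = 272.5/6.283 = 43.37 Hz.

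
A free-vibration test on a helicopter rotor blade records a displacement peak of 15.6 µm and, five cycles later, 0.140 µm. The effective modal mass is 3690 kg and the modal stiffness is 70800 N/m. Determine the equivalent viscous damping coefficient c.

Logarithmic decrement δ = (1/n)·ln(x₀/x_n) = (1/5)·ln(15.6/0.140) = (1/5)·ln(111.4) = 0.9427.
ζ = δ/√(4π² + δ²) = 0.9427/√(39.48 + 0.889) = 0.9427/6.354 = 0.1484.
c = ζ · 2√(km) = 0.1484 × 2√(70800 × 3690) = 0.1484 × 32330 = 4796 N·s/m.

4800 N·s/m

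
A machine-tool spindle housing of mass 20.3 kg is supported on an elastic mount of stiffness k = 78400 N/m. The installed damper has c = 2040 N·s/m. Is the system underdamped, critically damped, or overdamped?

c_c = 2√(k·m) = 2523 N·s/m; ζ = c/c_c = 2040/2523 = 0.809.
Since ζ < 1 the system is underdamped.

underdamped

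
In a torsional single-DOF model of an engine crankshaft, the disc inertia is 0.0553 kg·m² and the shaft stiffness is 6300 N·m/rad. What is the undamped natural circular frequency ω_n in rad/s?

ω_n = √(k_t/J) = √(6300/0.0553) = √113900 = 337.5 rad/s.

338 rad/s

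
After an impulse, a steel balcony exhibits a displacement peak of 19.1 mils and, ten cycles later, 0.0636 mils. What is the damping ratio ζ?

0.0904

Logarithmic decrement δ = (1/n)·ln(x₀/x_n) = (1/10)·ln(19.1/0.0636) = (1/10)·ln(300.3) = 0.5705.
ζ = δ/√(4π² + δ²) = 0.5705/√(39.48 + 0.325) = 0.5705/6.309 = 0.09042.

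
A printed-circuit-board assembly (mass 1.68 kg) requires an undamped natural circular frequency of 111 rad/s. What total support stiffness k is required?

k = m·ω_n² = 1.68 × 111.0² = 1.68 × 12320 = 20700 N/m.

20700 N/m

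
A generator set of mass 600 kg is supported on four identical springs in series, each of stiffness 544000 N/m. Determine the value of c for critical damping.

18100 N·s/m

Series springs: 1/k_eq = 4/544000, so k_eq = 544000/4 = 136000 N/m.
c_c = 2√(k_eq·m) = 2√(136000 × 600) = 2 × 9033 = 18070 N·s/m.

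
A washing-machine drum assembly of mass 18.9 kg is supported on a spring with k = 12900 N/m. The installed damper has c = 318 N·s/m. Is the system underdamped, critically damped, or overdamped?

underdamped

c_c = 2√(k·m) = 987.5 N·s/m; ζ = c/c_c = 318/987.5 = 0.322.
Since ζ < 1 the system is underdamped.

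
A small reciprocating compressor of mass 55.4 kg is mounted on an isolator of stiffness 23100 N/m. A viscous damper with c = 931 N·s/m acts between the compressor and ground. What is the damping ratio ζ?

ω_n = √(k/m) = √(23100/55.4) = 20.42 rad/s.
Critical damping c_c = 2√(k·m) = 2√(23100 × 55.4) = 2263 N·s/m, so ζ = c/c_c = 931/2263 = 0.4115.

0.411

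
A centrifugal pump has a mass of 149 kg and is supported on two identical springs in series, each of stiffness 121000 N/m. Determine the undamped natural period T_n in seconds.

0.312 s

Series springs: 1/k_eq = 2/121000, so k_eq = 121000/2 = 60500 N/m.
ω_n = √(k_eq/m) = √(60500/149) = √406.0 = 20.15 rad/s.
T_n = 2π/ω_n = 6.283/20.15 = 0.3118 s.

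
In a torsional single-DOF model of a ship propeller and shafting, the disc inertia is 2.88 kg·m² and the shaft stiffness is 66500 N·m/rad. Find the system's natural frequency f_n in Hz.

ω_n = √(k_t/J) = √(66500/2.88) = √23090 = 152.0 rad/s.
f_n = ω_n/(2π) = 152.0/6.283 = 24.18 Hz.

24.2 Hz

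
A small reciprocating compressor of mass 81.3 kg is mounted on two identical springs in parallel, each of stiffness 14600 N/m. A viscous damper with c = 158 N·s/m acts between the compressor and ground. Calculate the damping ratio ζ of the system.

0.0513

Parallel springs add: k_eq = 2 × 14600 = 29200 N/m.
ω_n = √(k_eq/m) = √(29200/81.3) = 18.95 rad/s.
Critical damping c_c = 2√(k_eq·m) = 2√(29200 × 81.3) = 3082 N·s/m, so ζ = c/c_c = 158/3082 = 0.05127.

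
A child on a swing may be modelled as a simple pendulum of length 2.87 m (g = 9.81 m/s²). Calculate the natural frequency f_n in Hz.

0.294 Hz

For a simple pendulum ω_n = √(g/L) = √(9.81/2.87) = √3.418 = 1.849 rad/s.
f_n = ω_n/(2π) = 1.849/6.283 = 0.2942 Hz.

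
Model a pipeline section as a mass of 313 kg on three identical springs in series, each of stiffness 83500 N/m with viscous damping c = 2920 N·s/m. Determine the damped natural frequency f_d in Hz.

Series springs: 1/k_eq = 3/83500, so k_eq = 83500/3 = 27830 N/m.
ω_n = √(k_eq/m) = √(27830/313) = 9.430 rad/s.
Critical damping c_c = 2√(k_eq·m) = 2√(27830 × 313) = 5903 N·s/m, so ζ = c/c_c = 2920/5903 = 0.4947.
ω_d = ω_n√(1 − ζ²) = 9.430 × √(1 − 0.245) = 8.196 rad/s.
f_d = ω_d/(2π) = 1.304 Hz.

1.30 Hz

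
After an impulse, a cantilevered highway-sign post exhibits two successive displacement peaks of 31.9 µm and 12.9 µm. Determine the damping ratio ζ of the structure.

Logarithmic decrement δ = (1/n)·ln(x₀/x_n) = (1/1)·ln(31.9/12.9) = (1/1)·ln(2.473) = 0.9054.
ζ = δ/√(4π² + δ²) = 0.9054/√(39.48 + 0.820) = 0.9054/6.348 = 0.1426.

0.143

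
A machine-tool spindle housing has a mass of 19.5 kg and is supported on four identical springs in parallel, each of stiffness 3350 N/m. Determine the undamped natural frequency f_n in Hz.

Parallel springs add: k_eq = 4 × 3350 = 13400 N/m.
ω_n = √(k_eq/m) = √(13400/19.5) = √687.2 = 26.21 rad/s.
f_n = ω_n/(2π) = 26.21/6.283 = 4.172 Hz.

4.17 Hz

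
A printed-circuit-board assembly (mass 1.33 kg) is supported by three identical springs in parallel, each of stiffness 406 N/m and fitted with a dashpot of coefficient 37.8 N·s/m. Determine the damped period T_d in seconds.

Parallel springs add: k_eq = 3 × 406 = 1218 N/m.
ω_n = √(k_eq/m) = √(1218/1.33) = 30.26 rad/s.
Critical damping c_c = 2√(k_eq·m) = 2√(1218 × 1.33) = 80.50 N·s/m, so ζ = c/c_c = 37.8/80.50 = 0.4696.
ω_d = ω_n√(1 − ζ²) = 30.26 × √(1 − 0.221) = 26.72 rad/s.
T_d = 2π/ω_d = 0.2352 s.

0.235 s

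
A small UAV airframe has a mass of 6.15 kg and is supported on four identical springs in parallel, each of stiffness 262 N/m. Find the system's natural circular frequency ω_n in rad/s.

13.1 rad/s

Parallel springs add: k_eq = 4 × 262 = 1048 N/m.
ω_n = √(k_eq/m) = √(1048/6.15) = √170.4 = 13.05 rad/s.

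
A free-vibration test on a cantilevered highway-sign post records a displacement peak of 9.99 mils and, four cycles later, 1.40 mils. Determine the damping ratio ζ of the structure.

0.0780

Logarithmic decrement δ = (1/n)·ln(x₀/x_n) = (1/4)·ln(9.99/1.40) = (1/4)·ln(7.136) = 0.4913.
ζ = δ/√(4π² + δ²) = 0.4913/√(39.48 + 0.241) = 0.4913/6.302 = 0.07795.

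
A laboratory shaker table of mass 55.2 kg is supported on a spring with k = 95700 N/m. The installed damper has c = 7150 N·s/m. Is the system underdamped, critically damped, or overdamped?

c_c = 2√(k·m) = 4597 N·s/m; ζ = c/c_c = 7150/4597 = 1.56.
Since ζ > 1 the system is overdamped.

overdamped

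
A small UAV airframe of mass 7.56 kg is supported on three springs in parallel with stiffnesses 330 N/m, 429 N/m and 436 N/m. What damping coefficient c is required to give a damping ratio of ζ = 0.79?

Parallel springs add: k_eq = 330 + 429 + 436 = 1195 N/m.
c_c = 2√(k_eq·m) = 2√(1195 × 7.56) = 190.1 N·s/m.
c = ζ·c_c = 0.79 × 190.1 = 150.2 N·s/m.

150 N·s/m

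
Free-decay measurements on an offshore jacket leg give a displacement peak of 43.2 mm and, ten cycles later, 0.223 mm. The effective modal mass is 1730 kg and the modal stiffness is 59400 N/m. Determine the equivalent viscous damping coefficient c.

1690 N·s/m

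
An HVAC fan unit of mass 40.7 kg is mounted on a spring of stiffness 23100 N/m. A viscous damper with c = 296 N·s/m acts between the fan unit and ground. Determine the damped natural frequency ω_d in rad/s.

23.5 rad/s

ω_n = √(k/m) = √(23100/40.7) = 23.82 rad/s.
Critical damping c_c = 2√(k·m) = 2√(23100 × 40.7) = 1939 N·s/m, so ζ = c/c_c = 296/1939 = 0.1526.
ω_d = ω_n√(1 − ζ²) = 23.82 × √(1 − 0.0233) = 23.54 rad/s.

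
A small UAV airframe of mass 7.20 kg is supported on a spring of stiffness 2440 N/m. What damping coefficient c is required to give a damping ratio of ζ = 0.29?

76.9 N·s/m

c_c = 2√(k·m) = 2√(2440 × 7.20) = 265.1 N·s/m.
c = ζ·c_c = 0.29 × 265.1 = 76.88 N·s/m.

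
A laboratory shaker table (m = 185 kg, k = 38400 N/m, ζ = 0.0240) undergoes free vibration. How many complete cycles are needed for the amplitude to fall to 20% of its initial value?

11 cycles

Logarithmic decrement δ = 2πζ/√(1 − ζ²) = 2π × 0.02400/√(1 − 0.000576) = 0.1508.
x_n/x₀ = e^(−nδ) ≤ 0.2; take ln: n ≥ ln(1/0.2)/δ = 1.609/0.1508 = 10.67.
So 11 complete cycles are required.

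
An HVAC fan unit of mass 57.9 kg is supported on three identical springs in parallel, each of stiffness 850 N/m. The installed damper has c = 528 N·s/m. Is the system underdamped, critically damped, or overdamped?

Parallel springs add: k_eq = 3 × 850 = 2550 N/m.
c_c = 2√(k_eq·m) = 768.5 N·s/m; ζ = c/c_c = 528/768.5 = 0.687.
Since ζ < 1 the system is underdamped.

underdamped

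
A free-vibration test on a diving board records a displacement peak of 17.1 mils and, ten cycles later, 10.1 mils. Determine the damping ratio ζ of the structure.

Logarithmic decrement δ = (1/n)·ln(x₀/x_n) = (1/10)·ln(17.1/10.1) = (1/10)·ln(1.693) = 0.05265.
ζ = δ/√(4π² + δ²) = 0.05265/√(39.48 + 0.00277) = 0.05265/6.283 = 0.008380.

0.00838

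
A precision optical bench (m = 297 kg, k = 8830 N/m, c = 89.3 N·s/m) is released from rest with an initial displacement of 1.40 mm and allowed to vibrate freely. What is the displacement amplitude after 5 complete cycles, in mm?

ζ = c/(2√(km)) = 89.3/(2√(8830 × 297)) = 89.3/3239 = 0.02757.
Logarithmic decrement δ = 2πζ/√(1 − ζ²) = 2π × 0.02757/√(1 − 0.000760) = 0.1733.
After n cycles, x_n/x₀ = e^(−nδ), so x_5 = 1.40 × e^(−5 × 0.1733) = 1.40 × 0.4204 = 0.5886 mm.

0.589 mm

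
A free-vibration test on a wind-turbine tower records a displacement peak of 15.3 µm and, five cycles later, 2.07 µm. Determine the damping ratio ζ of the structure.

Logarithmic decrement δ = (1/n)·ln(x₀/x_n) = (1/5)·ln(15.3/2.07) = (1/5)·ln(7.391) = 0.4001.
ζ = δ/√(4π² + δ²) = 0.4001/√(39.48 + 0.160) = 0.4001/6.296 = 0.06354.

0.0635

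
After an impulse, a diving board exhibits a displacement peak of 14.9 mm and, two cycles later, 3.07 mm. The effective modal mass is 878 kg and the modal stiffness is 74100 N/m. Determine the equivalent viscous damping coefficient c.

2010 N·s/m

Logarithmic decrement δ = (1/n)·ln(x₀/x_n) = (1/2)·ln(14.9/3.07) = (1/2)·ln(4.853) = 0.7898.
ζ = δ/√(4π² + δ²) = 0.7898/√(39.48 + 0.624) = 0.7898/6.333 = 0.1247.
c = ζ · 2√(km) = 0.1247 × 2√(74100 × 878) = 0.1247 × 16130 = 2012 N·s/m.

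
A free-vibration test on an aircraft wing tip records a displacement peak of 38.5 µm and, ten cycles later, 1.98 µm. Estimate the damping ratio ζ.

Logarithmic decrement δ = (1/n)·ln(x₀/x_n) = (1/10)·ln(38.5/1.98) = (1/10)·ln(19.44) = 0.2968.
ζ = δ/√(4π² + δ²) = 0.2968/√(39.48 + 0.0881) = 0.2968/6.290 = 0.04718.

0.0472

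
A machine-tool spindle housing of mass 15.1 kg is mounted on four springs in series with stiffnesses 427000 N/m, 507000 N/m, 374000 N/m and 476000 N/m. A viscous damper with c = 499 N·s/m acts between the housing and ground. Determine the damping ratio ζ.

0.194

Series springs: 1/k_eq = 1/427000 + 1/507000 + 1/374000 + 1/476000 = 9.089×10^-6, so k_eq = 110000 N/m.
ω_n = √(k_eq/m) = √(110000/15.1) = 85.36 rad/s.
Critical damping c_c = 2√(k_eq·m) = 2√(110000 × 15.1) = 2578 N·s/m, so ζ = c/c_c = 499/2578 = 0.1936.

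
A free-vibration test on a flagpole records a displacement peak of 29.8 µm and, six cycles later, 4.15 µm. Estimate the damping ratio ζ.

0.0522

Logarithmic decrement δ = (1/n)·ln(x₀/x_n) = (1/6)·ln(29.8/4.15) = (1/6)·ln(7.181) = 0.3286.
ζ = δ/√(4π² + δ²) = 0.3286/√(39.48 + 0.108) = 0.3286/6.292 = 0.05222.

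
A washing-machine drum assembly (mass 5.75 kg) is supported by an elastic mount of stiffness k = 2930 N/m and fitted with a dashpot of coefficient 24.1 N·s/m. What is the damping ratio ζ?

0.0928

ω_n = √(k/m) = √(2930/5.75) = 22.57 rad/s.
Critical damping c_c = 2√(k·m) = 2√(2930 × 5.75) = 259.6 N·s/m, so ζ = c/c_c = 24.1/259.6 = 0.09284.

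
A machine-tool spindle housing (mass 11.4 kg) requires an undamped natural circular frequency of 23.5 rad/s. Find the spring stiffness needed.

6300 N/m

k = m·ω_n² = 11.4 × 23.50² = 11.4 × 552.2 = 6296 N/m.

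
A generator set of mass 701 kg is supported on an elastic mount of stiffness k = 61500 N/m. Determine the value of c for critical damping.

13100 N·s/m

c_c = 2√(k·m) = 2√(61500 × 701) = 2 × 6566 = 13130 N·s/m.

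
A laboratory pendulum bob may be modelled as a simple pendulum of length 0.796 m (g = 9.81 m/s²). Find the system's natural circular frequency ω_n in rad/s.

For a simple pendulum ω_n = √(g/L) = √(9.81/0.796) = √12.32 = 3.511 rad/s.

3.51 rad/s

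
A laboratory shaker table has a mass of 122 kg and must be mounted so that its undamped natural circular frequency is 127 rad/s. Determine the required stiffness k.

1970000 N/m

k = m·ω_n² = 122 × 127.0² = 122 × 16130 = 1968000 N/m.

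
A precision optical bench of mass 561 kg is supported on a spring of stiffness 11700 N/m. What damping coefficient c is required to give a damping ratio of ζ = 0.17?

871 N·s/m

c_c = 2√(k·m) = 2√(11700 × 561) = 5124 N·s/m.
c = ζ·c_c = 0.17 × 5124 = 871.1 N·s/m.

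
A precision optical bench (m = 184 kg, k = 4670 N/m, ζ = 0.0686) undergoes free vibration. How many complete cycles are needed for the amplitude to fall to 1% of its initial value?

11 cycles

Logarithmic decrement δ = 2πζ/√(1 − ζ²) = 2π × 0.06860/√(1 − 0.00471) = 0.4320.
x_n/x₀ = e^(−nδ) ≤ 0.01; take ln: n ≥ ln(1/0.01)/δ = 4.605/0.4320 = 10.66.
So 11 complete cycles are required.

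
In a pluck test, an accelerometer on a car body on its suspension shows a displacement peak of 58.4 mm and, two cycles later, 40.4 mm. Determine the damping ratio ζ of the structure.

Logarithmic decrement δ = (1/n)·ln(x₀/x_n) = (1/2)·ln(58.4/40.4) = (1/2)·ln(1.446) = 0.1842.
ζ = δ/√(4π² + δ²) = 0.1842/√(39.48 + 0.0339) = 0.1842/6.286 = 0.02931.

0.0293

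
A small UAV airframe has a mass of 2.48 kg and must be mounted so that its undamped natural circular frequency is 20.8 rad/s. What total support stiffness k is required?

1070 N/m

k = m·ω_n² = 2.48 × 20.80² = 2.48 × 432.6 = 1073 N/m.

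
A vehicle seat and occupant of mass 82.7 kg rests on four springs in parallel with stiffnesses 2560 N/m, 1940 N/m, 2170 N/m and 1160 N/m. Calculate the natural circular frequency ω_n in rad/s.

9.73 rad/s

Parallel springs add: k_eq = 2560 + 1940 + 2170 + 1160 = 7830 N/m.
ω_n = √(k_eq/m) = √(7830/82.7) = √94.68 = 9.730 rad/s.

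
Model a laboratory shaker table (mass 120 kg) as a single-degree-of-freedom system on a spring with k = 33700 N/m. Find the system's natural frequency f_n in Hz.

2.67 Hz

ω_n = √(k/m) = √(33700/120) = √280.8 = 16.76 rad/s.
f_n = ω_n/(2π) = 16.76/6.283 = 2.667 Hz.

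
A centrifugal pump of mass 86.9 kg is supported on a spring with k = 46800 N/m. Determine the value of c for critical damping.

4030 N·s/m

c_c = 2√(k·m) = 2√(46800 × 86.9) = 2 × 2017 = 4033 N·s/m.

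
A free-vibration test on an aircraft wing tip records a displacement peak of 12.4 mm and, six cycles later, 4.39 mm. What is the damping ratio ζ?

Logarithmic decrement δ = (1/n)·ln(x₀/x_n) = (1/6)·ln(12.4/4.39) = (1/6)·ln(2.825) = 0.1731.
ζ = δ/√(4π² + δ²) = 0.1731/√(39.48 + 0.0300) = 0.1731/6.286 = 0.02753.

0.0275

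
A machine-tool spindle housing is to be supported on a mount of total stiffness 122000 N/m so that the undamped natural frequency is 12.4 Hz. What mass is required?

20.1 kg

ω_n = 2πf_n = 2π × 12.4 = 77.91 rad/s.
m = k/ω_n² = 122000/77.91² = 122000/6070 = 20.10 kg.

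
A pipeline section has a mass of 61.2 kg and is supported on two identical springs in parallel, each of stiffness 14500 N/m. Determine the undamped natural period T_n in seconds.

Parallel springs add: k_eq = 2 × 14500 = 29000 N/m.
ω_n = √(k_eq/m) = √(29000/61.2) = √473.9 = 21.77 rad/s.
T_n = 2π/ω_n = 6.283/21.77 = 0.2886 s.

0.289 s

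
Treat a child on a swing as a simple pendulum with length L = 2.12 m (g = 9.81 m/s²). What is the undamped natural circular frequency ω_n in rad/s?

2.15 rad/s

For a simple pendulum ω_n = √(g/L) = √(9.81/2.12) = √4.627 = 2.151 rad/s.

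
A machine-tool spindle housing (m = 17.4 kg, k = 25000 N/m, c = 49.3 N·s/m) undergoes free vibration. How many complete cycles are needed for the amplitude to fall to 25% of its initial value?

6 cycles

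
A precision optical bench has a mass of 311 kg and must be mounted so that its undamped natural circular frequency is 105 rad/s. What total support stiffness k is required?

k = m·ω_n² = 311 × 105.0² = 311 × 11020 = 3429000 N/m.

3430000 N/m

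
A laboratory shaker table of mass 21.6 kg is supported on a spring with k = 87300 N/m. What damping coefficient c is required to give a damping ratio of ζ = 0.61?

c_c = 2√(k·m) = 2√(87300 × 21.6) = 2746 N·s/m.
c = ζ·c_c = 0.61 × 2746 = 1675 N·s/m.

1680 N·s/m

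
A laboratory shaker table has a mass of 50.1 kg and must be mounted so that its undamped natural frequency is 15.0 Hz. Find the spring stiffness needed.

445000 N/m

ω_n = 2πf_n = 2π × 15.0 = 94.25 rad/s.
k = m·ω_n² = 50.1 × 94.25² = 50.1 × 8883 = 445000 N/m.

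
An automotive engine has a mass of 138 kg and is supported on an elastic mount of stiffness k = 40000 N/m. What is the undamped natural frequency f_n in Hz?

2.71 Hz

ω_n = √(k/m) = √(40000/138) = √289.9 = 17.03 rad/s.
f_n = ω_n/(2π) = 17.03/6.283 = 2.710 Hz.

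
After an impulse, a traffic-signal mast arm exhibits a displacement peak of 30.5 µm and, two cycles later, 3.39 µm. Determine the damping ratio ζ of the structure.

Logarithmic decrement δ = (1/n)·ln(x₀/x_n) = (1/2)·ln(30.5/3.39) = (1/2)·ln(8.997) = 1.098.
ζ = δ/√(4π² + δ²) = 1.098/√(39.48 + 1.21) = 1.098/6.378 = 0.1722.

0.172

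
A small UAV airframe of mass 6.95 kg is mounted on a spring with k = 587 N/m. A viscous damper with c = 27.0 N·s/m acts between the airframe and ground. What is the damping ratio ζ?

0.211

ω_n = √(k/m) = √(587.0/6.95) = 9.190 rad/s.
Critical damping c_c = 2√(k·m) = 2√(587.0 × 6.95) = 127.7 N·s/m, so ζ = c/c_c = 27.0/127.7 = 0.2114.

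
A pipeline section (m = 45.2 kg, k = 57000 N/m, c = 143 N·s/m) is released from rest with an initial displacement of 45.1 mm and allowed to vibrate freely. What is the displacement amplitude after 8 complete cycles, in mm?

4.80 mm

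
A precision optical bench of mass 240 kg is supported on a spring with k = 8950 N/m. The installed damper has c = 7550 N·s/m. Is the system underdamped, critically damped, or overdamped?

overdamped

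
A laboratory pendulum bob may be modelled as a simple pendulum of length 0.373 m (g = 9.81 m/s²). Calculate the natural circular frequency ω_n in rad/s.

5.13 rad/s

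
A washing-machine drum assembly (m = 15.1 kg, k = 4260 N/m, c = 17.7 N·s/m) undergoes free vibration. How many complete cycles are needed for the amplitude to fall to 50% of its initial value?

4 cycles

ζ = c/(2√(km)) = 17.7/(2√(4260 × 15.1)) = 17.7/507.3 = 0.03489.
Logarithmic decrement δ = 2πζ/√(1 − ζ²) = 2π × 0.03489/√(1 − 0.00122) = 0.2194.
x_n/x₀ = e^(−nδ) ≤ 0.5; take ln: n ≥ ln(1/0.5)/δ = 0.6931/0.2194 = 3.160.
So 4 complete cycles are required.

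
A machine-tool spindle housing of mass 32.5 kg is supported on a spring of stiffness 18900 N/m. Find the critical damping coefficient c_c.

1570 N·s/m

c_c = 2√(k·m) = 2√(18900 × 32.5) = 2 × 783.7 = 1567 N·s/m.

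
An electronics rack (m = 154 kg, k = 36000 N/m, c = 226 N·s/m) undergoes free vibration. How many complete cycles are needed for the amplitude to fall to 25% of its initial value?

ζ = c/(2√(km)) = 226/(2√(36000 × 154)) = 226/4709 = 0.04799.
Logarithmic decrement δ = 2πζ/√(1 − ζ²) = 2π × 0.04799/√(1 − 0.00230) = 0.3019.
x_n/x₀ = e^(−nδ) ≤ 0.25; take ln: n ≥ ln(1/0.25)/δ = 1.386/0.3019 = 4.592.
So 5 complete cycles are required.

5 cycles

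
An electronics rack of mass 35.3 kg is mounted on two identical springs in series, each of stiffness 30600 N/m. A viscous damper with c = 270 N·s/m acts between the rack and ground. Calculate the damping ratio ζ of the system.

Series springs: 1/k_eq = 2/30600, so k_eq = 30600/2 = 15300 N/m.
ω_n = √(k_eq/m) = √(15300/35.3) = 20.82 rad/s.
Critical damping c_c = 2√(k_eq·m) = 2√(15300 × 35.3) = 1470 N·s/m, so ζ = c/c_c = 270/1470 = 0.1837.

0.184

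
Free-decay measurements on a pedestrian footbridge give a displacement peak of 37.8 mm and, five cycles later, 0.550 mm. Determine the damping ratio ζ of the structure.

Logarithmic decrement δ = (1/n)·ln(x₀/x_n) = (1/5)·ln(37.8/0.550) = (1/5)·ln(68.73) = 0.8460.
ζ = δ/√(4π² + δ²) = 0.8460/√(39.48 + 0.716) = 0.8460/6.340 = 0.1334.

0.133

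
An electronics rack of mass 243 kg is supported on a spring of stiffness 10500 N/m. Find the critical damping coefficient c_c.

c_c = 2√(k·m) = 2√(10500 × 243) = 2 × 1597 = 3195 N·s/m.

3190 N·s/m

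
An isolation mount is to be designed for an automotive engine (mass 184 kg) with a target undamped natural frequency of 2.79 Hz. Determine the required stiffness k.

56500 N/m

ω_n = 2πf_n = 2π × 2.79 = 17.53 rad/s.
k = m·ω_n² = 184 × 17.53² = 184 × 307.3 = 56540 N/m.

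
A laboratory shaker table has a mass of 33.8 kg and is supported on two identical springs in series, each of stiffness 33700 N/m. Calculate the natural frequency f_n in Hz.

Series springs: 1/k_eq = 2/33700, so k_eq = 33700/2 = 16850 N/m.
ω_n = √(k_eq/m) = √(16850/33.8) = √498.5 = 22.33 rad/s.
f_n = ω_n/(2π) = 22.33/6.283 = 3.554 Hz.

3.55 Hz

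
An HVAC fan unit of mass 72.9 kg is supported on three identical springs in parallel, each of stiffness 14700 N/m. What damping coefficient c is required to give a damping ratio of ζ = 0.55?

1970 N·s/m

Parallel springs add: k_eq = 3 × 14700 = 44100 N/m.
c_c = 2√(k_eq·m) = 2√(44100 × 72.9) = 3586 N·s/m.
c = ζ·c_c = 0.55 × 3586 = 1972 N·s/m.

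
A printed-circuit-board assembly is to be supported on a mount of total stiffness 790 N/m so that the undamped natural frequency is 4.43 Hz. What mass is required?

1.02 kg

ω_n = 2πf_n = 2π × 4.43 = 27.83 rad/s.
m = k/ω_n² = 790/27.83² = 790/774.8 = 1.020 kg.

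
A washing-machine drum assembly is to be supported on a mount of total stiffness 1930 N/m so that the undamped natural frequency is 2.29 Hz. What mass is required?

ω_n = 2πf_n = 2π × 2.29 = 14.39 rad/s.
m = k/ω_n² = 1930/14.39² = 1930/207.0 = 9.322 kg.

9.32 kg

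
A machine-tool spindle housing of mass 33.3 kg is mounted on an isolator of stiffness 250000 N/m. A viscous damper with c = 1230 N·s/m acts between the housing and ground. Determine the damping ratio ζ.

0.213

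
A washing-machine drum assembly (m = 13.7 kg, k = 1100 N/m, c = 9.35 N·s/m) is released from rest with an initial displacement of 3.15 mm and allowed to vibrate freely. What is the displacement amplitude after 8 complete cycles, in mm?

0.464 mm

ζ = c/(2√(km)) = 9.35/(2√(1100 × 13.7)) = 9.35/245.5 = 0.03808.
Logarithmic decrement δ = 2πζ/√(1 − ζ²) = 2π × 0.03808/√(1 − 0.00145) = 0.2395.
After n cycles, x_n/x₀ = e^(−nδ), so x_8 = 3.15 × e^(−8 × 0.2395) = 3.15 × 0.1473 = 0.4638 mm.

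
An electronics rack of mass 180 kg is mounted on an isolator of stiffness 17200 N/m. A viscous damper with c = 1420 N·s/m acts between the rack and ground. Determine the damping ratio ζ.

0.404

ω_n = √(k/m) = √(17200/180) = 9.775 rad/s.
Critical damping c_c = 2√(k·m) = 2√(17200 × 180) = 3519 N·s/m, so ζ = c/c_c = 1420/3519 = 0.4035.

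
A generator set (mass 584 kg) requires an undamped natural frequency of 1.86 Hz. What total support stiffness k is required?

ω_n = 2πf_n = 2π × 1.86 = 11.69 rad/s.
k = m·ω_n² = 584 × 11.69² = 584 × 136.6 = 79760 N/m.

79800 N/m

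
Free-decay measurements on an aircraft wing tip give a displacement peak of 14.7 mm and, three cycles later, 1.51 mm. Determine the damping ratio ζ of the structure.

0.120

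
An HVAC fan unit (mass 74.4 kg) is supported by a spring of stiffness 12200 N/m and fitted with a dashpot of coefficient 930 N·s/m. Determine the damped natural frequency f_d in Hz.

ω_n = √(k/m) = √(12200/74.4) = 12.81 rad/s.
Critical damping c_c = 2√(k·m) = 2√(12200 × 74.4) = 1905 N·s/m, so ζ = c/c_c = 930/1905 = 0.4881.
ω_d = ω_n√(1 − ζ²) = 12.81 × √(1 − 0.238) = 11.18 rad/s.
f_d = ω_d/(2π) = 1.779 Hz.

1.78 Hz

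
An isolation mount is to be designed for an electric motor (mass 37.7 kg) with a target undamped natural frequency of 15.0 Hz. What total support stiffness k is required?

335000 N/m

ω_n = 2πf_n = 2π × 15.0 = 94.25 rad/s.
k = m·ω_n² = 37.7 × 94.25² = 37.7 × 8883 = 334900 N/m.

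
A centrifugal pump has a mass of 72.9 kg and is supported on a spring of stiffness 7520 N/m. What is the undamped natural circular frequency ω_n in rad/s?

10.2 rad/s

ω_n = √(k/m) = √(7520/72.9) = √103.2 = 10.16 rad/s.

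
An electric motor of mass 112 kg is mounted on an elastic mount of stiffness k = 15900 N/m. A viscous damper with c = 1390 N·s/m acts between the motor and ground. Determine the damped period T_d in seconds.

ω_n = √(k/m) = √(15900/112) = 11.91 rad/s.
Critical damping c_c = 2√(k·m) = 2√(15900 × 112) = 2669 N·s/m, so ζ = c/c_c = 1390/2669 = 0.5208.
ω_d = ω_n√(1 − ζ²) = 11.91 × √(1 − 0.271) = 10.17 rad/s.
T_d = 2π/ω_d = 0.6177 s.

0.618 s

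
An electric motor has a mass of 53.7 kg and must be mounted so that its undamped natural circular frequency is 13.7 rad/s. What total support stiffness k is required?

10100 N/m

k = m·ω_n² = 53.7 × 13.70² = 53.7 × 187.7 = 10080 N/m.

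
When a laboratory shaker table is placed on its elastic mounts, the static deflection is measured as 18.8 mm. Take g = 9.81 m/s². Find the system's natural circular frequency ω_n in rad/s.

ω_n = √(g/δ_st) = √(9.81/0.0188) = √521.8 = 22.84 rad/s.

22.8 rad/s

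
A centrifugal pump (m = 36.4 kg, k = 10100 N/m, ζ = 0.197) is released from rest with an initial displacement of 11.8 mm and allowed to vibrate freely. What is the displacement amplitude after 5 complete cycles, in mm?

0.0214 mm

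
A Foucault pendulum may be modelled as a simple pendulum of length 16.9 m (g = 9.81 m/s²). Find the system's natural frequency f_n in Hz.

For a simple pendulum ω_n = √(g/L) = √(9.81/16.9) = √0.5805 = 0.7619 rad/s.
f_n = ω_n/(2π) = 0.7619/6.283 = 0.1213 Hz.

0.121 Hz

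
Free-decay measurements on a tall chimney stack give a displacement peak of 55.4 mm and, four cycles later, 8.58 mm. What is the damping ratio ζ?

Logarithmic decrement δ = (1/n)·ln(x₀/x_n) = (1/4)·ln(55.4/8.58) = (1/4)·ln(6.457) = 0.4663.
ζ = δ/√(4π² + δ²) = 0.4663/√(39.48 + 0.217) = 0.4663/6.300 = 0.07401.

0.0740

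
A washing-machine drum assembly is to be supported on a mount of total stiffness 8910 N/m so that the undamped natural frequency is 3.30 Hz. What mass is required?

ω_n = 2πf_n = 2π × 3.30 = 20.73 rad/s.
m = k/ω_n² = 8910/20.73² = 8910/429.9 = 20.72 kg.

20.7 kg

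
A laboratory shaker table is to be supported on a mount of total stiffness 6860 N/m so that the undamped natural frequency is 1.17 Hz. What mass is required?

ω_n = 2πf_n = 2π × 1.17 = 7.351 rad/s.
m = k/ω_n² = 6860/7.351² = 6860/54.04 = 126.9 kg.

127 kg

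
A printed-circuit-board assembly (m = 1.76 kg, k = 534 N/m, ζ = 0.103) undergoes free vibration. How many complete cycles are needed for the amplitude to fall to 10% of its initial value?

4 cycles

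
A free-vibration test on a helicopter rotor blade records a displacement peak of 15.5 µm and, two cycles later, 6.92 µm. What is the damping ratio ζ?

0.0640

Logarithmic decrement δ = (1/n)·ln(x₀/x_n) = (1/2)·ln(15.5/6.92) = (1/2)·ln(2.240) = 0.4032.
ζ = δ/√(4π² + δ²) = 0.4032/√(39.48 + 0.163) = 0.4032/6.296 = 0.06404.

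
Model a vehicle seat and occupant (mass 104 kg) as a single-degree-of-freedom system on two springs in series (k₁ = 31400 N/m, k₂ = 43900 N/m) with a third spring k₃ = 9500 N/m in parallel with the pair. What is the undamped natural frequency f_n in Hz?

2.60 Hz

Series pair: k_s = k₁k₂/(k₁+k₂) = (31400)(43900)/(31400 + 43900) = 18310 N/m. In parallel with k₃: k_eq = 18310 + 9500 = 27810 N/m.
ω_n = √(k_eq/m) = √(27810/104) = √267.4 = 16.35 rad/s.
f_n = ω_n/(2π) = 16.35/6.283 = 2.602 Hz.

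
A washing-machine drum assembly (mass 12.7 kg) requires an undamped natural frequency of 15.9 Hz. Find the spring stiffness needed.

ω_n = 2πf_n = 2π × 15.9 = 99.90 rad/s.
k = m·ω_n² = 12.7 × 99.90² = 12.7 × 9981 = 126800 N/m.

127000 N/m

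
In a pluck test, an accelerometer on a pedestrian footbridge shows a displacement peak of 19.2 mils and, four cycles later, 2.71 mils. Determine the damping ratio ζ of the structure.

Logarithmic decrement δ = (1/n)·ln(x₀/x_n) = (1/4)·ln(19.2/2.71) = (1/4)·ln(7.085) = 0.4895.
ζ = δ/√(4π² + δ²) = 0.4895/√(39.48 + 0.240) = 0.4895/6.302 = 0.07767.

0.0777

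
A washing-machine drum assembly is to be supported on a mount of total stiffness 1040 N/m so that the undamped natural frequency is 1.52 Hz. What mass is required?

ω_n = 2πf_n = 2π × 1.52 = 9.550 rad/s.
m = k/ω_n² = 1040/9.550² = 1040/91.21 = 11.40 kg.

11.4 kg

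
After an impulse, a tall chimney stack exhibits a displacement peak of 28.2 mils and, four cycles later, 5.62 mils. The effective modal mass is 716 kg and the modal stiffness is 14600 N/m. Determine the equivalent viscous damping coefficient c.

Logarithmic decrement δ = (1/n)·ln(x₀/x_n) = (1/4)·ln(28.2/5.62) = (1/4)·ln(5.018) = 0.4032.
ζ = δ/√(4π² + δ²) = 0.4032/√(39.48 + 0.163) = 0.4032/6.296 = 0.06405.
c = ζ · 2√(km) = 0.06405 × 2√(14600 × 716) = 0.06405 × 6466 = 414.2 N·s/m.

414 N·s/m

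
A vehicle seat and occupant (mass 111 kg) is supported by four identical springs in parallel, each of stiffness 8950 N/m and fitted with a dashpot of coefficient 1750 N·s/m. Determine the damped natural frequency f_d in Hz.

2.57 Hz

Parallel springs add: k_eq = 4 × 8950 = 35800 N/m.
ω_n = √(k_eq/m) = √(35800/111) = 17.96 rad/s.
Critical damping c_c = 2√(k_eq·m) = 2√(35800 × 111) = 3987 N·s/m, so ζ = c/c_c = 1750/3987 = 0.4389.
ω_d = ω_n√(1 − ζ²) = 17.96 × √(1 − 0.193) = 16.14 rad/s.
f_d = ω_d/(2π) = 2.568 Hz.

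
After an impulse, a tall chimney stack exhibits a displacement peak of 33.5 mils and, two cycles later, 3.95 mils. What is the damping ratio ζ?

0.168

Logarithmic decrement δ = (1/n)·ln(x₀/x_n) = (1/2)·ln(33.5/3.95) = (1/2)·ln(8.481) = 1.069.
ζ = δ/√(4π² + δ²) = 1.069/√(39.48 + 1.14) = 1.069/6.373 = 0.1677.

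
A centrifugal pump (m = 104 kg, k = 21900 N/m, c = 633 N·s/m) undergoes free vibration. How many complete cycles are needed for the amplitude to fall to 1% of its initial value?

ζ = c/(2√(km)) = 633/(2√(21900 × 104)) = 633/3018 = 0.2097.
Logarithmic decrement δ = 2πζ/√(1 − ζ²) = 2π × 0.2097/√(1 − 0.0440) = 1.348.
x_n/x₀ = e^(−nδ) ≤ 0.01; take ln: n ≥ ln(1/0.01)/δ = 4.605/1.348 = 3.417.
So 4 complete cycles are required.

4 cycles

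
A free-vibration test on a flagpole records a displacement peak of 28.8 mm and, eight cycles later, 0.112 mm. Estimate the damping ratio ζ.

Logarithmic decrement δ = (1/n)·ln(x₀/x_n) = (1/8)·ln(28.8/0.112) = (1/8)·ln(257.1) = 0.6937.
ζ = δ/√(4π² + δ²) = 0.6937/√(39.48 + 0.481) = 0.6937/6.321 = 0.1097.

0.110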